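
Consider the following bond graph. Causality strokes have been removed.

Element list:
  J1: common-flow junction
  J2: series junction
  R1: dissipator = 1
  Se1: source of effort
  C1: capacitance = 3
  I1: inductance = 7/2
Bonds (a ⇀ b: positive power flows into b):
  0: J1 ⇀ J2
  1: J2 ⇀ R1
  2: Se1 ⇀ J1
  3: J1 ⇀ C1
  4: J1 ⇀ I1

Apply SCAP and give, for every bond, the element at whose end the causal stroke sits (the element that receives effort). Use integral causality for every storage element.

bond 2 →J1  (Se1 (Se) sets effort on bond)
bond 3 →J1  (C1 outputs effort q/C1)
bond 4 →I1  (prefer integral on I1)
bond 0 →J1  (common-f at J1 fixed by 4)
bond 1 →J2  (common-f at J2 fixed by 0)

bond 0 →J1
bond 1 →J2
bond 2 →J1
bond 3 →J1
bond 4 →I1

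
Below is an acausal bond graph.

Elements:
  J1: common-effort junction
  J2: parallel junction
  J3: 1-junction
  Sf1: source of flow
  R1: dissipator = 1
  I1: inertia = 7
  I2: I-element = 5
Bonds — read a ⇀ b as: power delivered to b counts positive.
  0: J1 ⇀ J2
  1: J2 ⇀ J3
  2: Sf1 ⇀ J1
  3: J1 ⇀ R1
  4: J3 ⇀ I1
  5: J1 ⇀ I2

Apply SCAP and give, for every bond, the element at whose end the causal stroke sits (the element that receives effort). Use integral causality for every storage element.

#2 stroke→Sf1  (Sf1: flow source, stroke at near end)
#4 stroke→I1  (I1 outputs flow p/I1)
#1 stroke→J3  (J3: bond 4 brought flow, rest push out)
#0 stroke→J2  (closing 0-jn rule on J2)
#5 stroke→I2  (I2 outputs flow p/I2)
#3 stroke→J1  (only one effort-in slot at J1)

β0 stroke at J2
β1 stroke at J3
β2 stroke at Sf1
β3 stroke at J1
β4 stroke at I1
β5 stroke at I2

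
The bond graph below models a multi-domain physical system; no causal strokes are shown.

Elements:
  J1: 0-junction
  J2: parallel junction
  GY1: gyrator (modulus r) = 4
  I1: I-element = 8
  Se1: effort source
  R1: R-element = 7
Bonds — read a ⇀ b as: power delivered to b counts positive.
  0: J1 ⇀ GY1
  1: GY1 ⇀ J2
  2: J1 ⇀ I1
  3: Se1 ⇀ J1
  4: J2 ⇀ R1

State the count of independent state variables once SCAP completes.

#3 |J1  (Se1 fixes effort; stroke away)
#0 |GY1  (0-jn J1 has e-setter on 3)
#2 |I1  (J1: bond 3 brought effort, rest push out)
#1 |GY1  (through GY1, causality inverts; strokes same side of GY1)
#4 |J2  (J2 needs exactly one e-in)

1  (I1 all integral)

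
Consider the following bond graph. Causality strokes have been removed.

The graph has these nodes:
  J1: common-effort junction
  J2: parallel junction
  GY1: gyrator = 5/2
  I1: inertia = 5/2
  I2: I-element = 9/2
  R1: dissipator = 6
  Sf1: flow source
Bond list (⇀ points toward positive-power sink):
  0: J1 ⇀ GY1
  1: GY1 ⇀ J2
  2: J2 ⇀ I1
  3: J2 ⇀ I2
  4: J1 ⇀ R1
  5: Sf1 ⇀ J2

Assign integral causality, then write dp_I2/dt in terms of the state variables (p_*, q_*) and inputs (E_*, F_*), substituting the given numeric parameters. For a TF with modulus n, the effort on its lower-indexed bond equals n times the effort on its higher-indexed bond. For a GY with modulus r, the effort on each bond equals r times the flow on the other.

dp_I2/dt = 25*F_Sf1/24 - 5*p_I1/12 - 25*p_I2/108

bond 5 stroke→Sf1  (Sf1 (Sf) sets flow on bond)
bond 2 stroke→I1  (I1 integral (f out))
bond 3 stroke→I2  (prefer integral on I2)
bond 1 stroke→J2  (J2 needs exactly one e-in)
bond 0 stroke→J1  (GY1: gyrator matches bond 1)
bond 4 stroke→R1  (J1 effort already set via bond 0)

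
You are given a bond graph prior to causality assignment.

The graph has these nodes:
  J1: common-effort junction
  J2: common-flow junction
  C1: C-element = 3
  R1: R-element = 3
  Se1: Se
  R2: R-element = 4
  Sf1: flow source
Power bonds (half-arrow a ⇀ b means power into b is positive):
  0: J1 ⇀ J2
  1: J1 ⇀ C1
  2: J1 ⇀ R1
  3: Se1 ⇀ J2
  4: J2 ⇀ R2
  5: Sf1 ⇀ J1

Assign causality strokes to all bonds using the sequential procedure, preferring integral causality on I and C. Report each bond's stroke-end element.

b3 |J2  (Se1: effort source, stroke at far end)
b5 |Sf1  (Sf1 (Sf) sets flow on bond)
b1 |J1  (C1 integral (e out))
b0 |J2  (J1 effort already set via bond 1)
b2 |R1  (J1: bond 1 brought effort, rest push out)
b4 |R2  (J2 needs exactly one f-in)

b0 →J2
b1 →J1
b2 →R1
b3 →J2
b4 →R2
b5 →Sf1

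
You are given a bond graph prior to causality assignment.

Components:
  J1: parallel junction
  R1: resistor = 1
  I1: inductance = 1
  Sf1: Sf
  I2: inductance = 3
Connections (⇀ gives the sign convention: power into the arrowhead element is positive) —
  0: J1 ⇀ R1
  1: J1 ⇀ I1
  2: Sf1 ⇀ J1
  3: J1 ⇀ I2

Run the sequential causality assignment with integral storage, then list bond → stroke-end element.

b2 stroke→Sf1  (Sf1 (Sf) sets flow on bond)
b1 stroke→I1  (prefer integral on I1)
b3 stroke→I2  (I2 integral (f out))
b0 stroke→J1  (only one effort-in slot at J1)

#0 →J1
#1 →I1
#2 →Sf1
#3 →I2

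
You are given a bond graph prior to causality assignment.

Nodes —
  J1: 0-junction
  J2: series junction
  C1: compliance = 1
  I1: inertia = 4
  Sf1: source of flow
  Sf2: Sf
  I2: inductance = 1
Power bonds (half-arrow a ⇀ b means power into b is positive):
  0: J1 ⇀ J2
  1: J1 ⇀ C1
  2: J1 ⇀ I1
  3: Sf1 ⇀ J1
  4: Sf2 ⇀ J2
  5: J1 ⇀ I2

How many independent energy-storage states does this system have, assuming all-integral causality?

#3 stroke at Sf1  (Sf1 fixes flow; stroke at Sf1)
#4 stroke at Sf2  (Sf2 fixes flow; stroke at Sf2)
#0 stroke at J2  (1-jn J2 has f-setter on 4)
#1 stroke at J1  (C1: C, integral causality)
#2 stroke at I1  (J1: bond 1 brought effort, rest push out)
#5 stroke at I2  (common-e at J1 fixed by 1)

3  (C1, I1, I2 all integral)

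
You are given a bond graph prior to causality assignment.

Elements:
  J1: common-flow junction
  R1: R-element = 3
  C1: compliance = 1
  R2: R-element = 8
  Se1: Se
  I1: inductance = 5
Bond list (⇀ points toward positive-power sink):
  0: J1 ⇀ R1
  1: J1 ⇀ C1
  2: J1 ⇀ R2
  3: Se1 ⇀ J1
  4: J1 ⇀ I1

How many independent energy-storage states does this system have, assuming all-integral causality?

bond 3 |J1  (Se1 fixes effort; stroke away)
bond 1 |J1  (C1 integral (e out))
bond 4 |I1  (prefer integral on I1)
bond 0 |J1  (common-f at J1 fixed by 4)
bond 2 |J1  (J1 flow already set via bond 4)

2  (C1, I1 all integral)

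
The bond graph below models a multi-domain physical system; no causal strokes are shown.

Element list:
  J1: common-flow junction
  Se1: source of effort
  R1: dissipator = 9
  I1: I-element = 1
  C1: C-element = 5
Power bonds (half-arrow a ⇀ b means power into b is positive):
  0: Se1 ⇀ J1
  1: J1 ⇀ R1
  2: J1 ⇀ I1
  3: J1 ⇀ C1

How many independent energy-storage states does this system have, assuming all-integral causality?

2  (C1, I1 all integral)

b0 stroke at J1  (Se1 (Se) sets effort on bond)
b2 stroke at I1  (I1 outputs flow p/I1)
b1 stroke at J1  (common-f at J1 fixed by 2)
b3 stroke at J1  (1-jn J1 has f-setter on 2)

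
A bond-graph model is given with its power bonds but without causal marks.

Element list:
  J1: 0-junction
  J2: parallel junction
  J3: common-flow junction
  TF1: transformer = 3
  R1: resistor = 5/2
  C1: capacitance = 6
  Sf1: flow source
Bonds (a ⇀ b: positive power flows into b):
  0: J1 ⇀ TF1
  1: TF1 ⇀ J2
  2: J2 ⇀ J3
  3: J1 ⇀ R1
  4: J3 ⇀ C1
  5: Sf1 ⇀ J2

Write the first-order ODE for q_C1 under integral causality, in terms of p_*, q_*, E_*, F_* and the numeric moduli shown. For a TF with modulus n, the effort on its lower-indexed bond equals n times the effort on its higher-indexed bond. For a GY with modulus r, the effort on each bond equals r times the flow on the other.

b5 stroke at Sf1  (Sf1 fixes flow; stroke at Sf1)
b4 stroke at J3  (C1 integral (e out))
b2 stroke at J2  (J3: last free bond brings flow in)
b1 stroke at TF1  (J2: bond 2 brought effort, rest push out)
b0 stroke at J1  (TF1: transformer flips bond 1)
b3 stroke at R1  (0-jn J1 has e-setter on 0)

dq_C1/dt = F_Sf1 - 3*q_C1/5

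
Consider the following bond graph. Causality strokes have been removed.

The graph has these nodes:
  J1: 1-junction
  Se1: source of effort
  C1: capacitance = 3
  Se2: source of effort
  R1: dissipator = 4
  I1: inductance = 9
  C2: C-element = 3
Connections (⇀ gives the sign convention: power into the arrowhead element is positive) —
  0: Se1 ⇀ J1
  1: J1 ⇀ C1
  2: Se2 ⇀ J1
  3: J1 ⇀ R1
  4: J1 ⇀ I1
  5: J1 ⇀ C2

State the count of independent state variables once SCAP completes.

bond 0 stroke→J1  (source Se1 imposes e)
bond 2 stroke→J1  (Se2: effort source, stroke at far end)
bond 1 stroke→J1  (prefer integral on C1)
bond 4 stroke→I1  (I1: I, integral causality)
bond 3 stroke→J1  (J1: bond 4 brought flow, rest push out)
bond 5 stroke→J1  (J1: bond 4 brought flow, rest push out)

3  (C1, C2, I1 all integral)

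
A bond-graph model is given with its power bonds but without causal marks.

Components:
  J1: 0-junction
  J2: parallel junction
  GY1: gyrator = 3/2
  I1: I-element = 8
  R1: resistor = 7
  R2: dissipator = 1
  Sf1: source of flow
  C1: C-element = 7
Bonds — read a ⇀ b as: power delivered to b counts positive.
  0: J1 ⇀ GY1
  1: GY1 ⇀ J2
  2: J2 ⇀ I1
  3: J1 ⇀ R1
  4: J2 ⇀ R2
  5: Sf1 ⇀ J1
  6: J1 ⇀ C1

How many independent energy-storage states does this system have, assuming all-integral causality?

#5 |Sf1  (source Sf1 imposes f)
#2 |I1  (I1 outputs flow p/I1)
#6 |J1  (C1: C, integral causality)
#0 |GY1  (J1: bond 6 brought effort, rest push out)
#3 |R1  (J1: bond 6 brought effort, rest push out)
#1 |GY1  (GY1 both-in/both-out from 0)
#4 |J2  (closing 0-jn rule on J2)

2  (C1, I1 all integral)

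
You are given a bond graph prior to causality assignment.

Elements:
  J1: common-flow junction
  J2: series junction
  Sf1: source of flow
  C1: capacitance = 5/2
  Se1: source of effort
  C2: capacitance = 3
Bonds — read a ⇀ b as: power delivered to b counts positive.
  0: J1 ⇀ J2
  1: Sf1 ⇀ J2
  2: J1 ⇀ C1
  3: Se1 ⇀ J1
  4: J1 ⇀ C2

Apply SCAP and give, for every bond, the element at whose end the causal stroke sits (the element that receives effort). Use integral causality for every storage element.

#0 |J2
#1 |Sf1
#2 |J1
#3 |J1
#4 |J1

β1 stroke→Sf1  (Sf1 fixes flow; stroke at Sf1)
β3 stroke→J1  (Se1 fixes effort; stroke away)
β0 stroke→J2  (1-jn J2 has f-setter on 1)
β2 stroke→J1  (J1 flow already set via bond 0)
β4 stroke→J1  (common-f at J1 fixed by 0)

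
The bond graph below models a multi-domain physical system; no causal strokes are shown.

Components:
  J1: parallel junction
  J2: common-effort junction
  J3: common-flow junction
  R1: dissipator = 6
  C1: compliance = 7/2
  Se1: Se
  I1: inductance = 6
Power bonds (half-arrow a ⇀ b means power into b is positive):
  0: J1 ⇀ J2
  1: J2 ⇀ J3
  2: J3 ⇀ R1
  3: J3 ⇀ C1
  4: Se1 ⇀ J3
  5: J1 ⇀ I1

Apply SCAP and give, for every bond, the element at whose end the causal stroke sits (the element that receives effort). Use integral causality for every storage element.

β0 →J1
β1 →J2
β2 →J3
β3 →J3
β4 →J3
β5 →I1

#4 stroke→J3  (source Se1 imposes e)
#3 stroke→J3  (C1 outputs effort q/C1)
#5 stroke→I1  (I1 integral (f out))
#0 stroke→J1  (only one effort-in slot at J1)
#1 stroke→J2  (J2: last free bond brings effort in)
#2 stroke→J3  (J3: bond 1 brought flow, rest push out)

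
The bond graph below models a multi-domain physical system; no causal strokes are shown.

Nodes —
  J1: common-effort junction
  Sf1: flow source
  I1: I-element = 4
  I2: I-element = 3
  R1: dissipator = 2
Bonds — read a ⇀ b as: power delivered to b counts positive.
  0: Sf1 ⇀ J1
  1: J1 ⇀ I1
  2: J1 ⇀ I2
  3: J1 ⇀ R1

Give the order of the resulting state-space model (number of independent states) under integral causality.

b0 |Sf1  (Sf1 fixes flow; stroke at Sf1)
b1 |I1  (I1: I, integral causality)
b2 |I2  (prefer integral on I2)
b3 |J1  (only one effort-in slot at J1)

2  (I1, I2 all integral)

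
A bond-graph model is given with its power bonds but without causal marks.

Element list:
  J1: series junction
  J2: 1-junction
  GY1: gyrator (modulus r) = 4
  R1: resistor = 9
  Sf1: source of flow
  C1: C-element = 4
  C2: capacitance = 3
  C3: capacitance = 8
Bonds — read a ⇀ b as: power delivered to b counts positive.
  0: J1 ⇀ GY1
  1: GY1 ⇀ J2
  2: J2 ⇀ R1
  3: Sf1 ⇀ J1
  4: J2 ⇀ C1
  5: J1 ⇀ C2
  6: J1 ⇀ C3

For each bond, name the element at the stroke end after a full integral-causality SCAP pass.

β0 stroke at J1
β1 stroke at J2
β2 stroke at R1
β3 stroke at Sf1
β4 stroke at J2
β5 stroke at J1
β6 stroke at J1

b3 →Sf1  (Sf1 (Sf) sets flow on bond)
b0 →J1  (1-jn J1 has f-setter on 3)
b5 →J1  (J1 flow already set via bond 3)
b6 →J1  (J1 flow already set via bond 3)
b1 →J2  (GY1: gyrator matches bond 0)
b4 →J2  (C1: C, integral causality)
b2 →R1  (J2: last free bond brings flow in)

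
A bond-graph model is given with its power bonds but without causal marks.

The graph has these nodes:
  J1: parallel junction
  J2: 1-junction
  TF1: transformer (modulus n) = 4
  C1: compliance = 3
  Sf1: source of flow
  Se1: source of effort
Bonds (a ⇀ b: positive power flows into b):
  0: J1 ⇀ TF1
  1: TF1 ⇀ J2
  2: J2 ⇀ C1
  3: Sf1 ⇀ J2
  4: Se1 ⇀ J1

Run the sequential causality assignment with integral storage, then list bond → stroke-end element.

β3 stroke→Sf1  (Sf1 (Sf) sets flow on bond)
β4 stroke→J1  (Se1 fixes effort; stroke away)
β0 stroke→TF1  (0-jn J1 has e-setter on 4)
β1 stroke→J2  (1-jn J2 has f-setter on 3)
β2 stroke→J2  (1-jn J2 has f-setter on 3)

bond 0 stroke at TF1
bond 1 stroke at J2
bond 2 stroke at J2
bond 3 stroke at Sf1
bond 4 stroke at J1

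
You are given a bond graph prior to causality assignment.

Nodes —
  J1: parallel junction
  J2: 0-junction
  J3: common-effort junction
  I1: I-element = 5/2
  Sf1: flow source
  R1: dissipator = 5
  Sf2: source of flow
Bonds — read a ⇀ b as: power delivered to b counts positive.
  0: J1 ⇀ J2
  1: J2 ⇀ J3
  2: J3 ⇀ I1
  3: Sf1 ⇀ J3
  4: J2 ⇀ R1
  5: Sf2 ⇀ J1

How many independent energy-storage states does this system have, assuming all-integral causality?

1  (I1 all integral)

bond 3 stroke→Sf1  (source Sf1 imposes f)
bond 5 stroke→Sf2  (Sf2: flow source, stroke at near end)
bond 0 stroke→J1  (only one effort-in slot at J1)
bond 2 stroke→I1  (prefer integral on I1)
bond 1 stroke→J3  (J3 needs exactly one e-in)
bond 4 stroke→J2  (J2: last free bond brings effort in)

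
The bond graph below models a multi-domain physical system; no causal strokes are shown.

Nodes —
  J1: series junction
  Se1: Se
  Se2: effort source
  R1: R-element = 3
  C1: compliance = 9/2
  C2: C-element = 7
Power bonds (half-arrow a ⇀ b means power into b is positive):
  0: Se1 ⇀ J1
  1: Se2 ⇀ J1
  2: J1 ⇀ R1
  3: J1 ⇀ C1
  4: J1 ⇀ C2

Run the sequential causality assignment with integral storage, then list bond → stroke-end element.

β0 |J1
β1 |J1
β2 |R1
β3 |J1
β4 |J1

bond 0 |J1  (Se1 (Se) sets effort on bond)
bond 1 |J1  (Se2: effort source, stroke at far end)
bond 3 |J1  (prefer integral on C1)
bond 4 |J1  (C2 integral (e out))
bond 2 |R1  (J1: last free bond brings flow in)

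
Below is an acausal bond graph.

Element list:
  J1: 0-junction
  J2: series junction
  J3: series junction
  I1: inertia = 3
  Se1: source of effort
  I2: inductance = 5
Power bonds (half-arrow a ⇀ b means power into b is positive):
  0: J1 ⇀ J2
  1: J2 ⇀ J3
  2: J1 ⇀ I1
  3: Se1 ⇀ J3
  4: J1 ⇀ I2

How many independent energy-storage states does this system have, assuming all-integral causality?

2  (I1, I2 all integral)

b3 stroke at J3  (source Se1 imposes e)
b1 stroke at J2  (closing 1-jn rule on J3)
b0 stroke at J1  (closing 1-jn rule on J2)
b2 stroke at I1  (0-jn J1 has e-setter on 0)
b4 stroke at I2  (J1 effort already set via bond 0)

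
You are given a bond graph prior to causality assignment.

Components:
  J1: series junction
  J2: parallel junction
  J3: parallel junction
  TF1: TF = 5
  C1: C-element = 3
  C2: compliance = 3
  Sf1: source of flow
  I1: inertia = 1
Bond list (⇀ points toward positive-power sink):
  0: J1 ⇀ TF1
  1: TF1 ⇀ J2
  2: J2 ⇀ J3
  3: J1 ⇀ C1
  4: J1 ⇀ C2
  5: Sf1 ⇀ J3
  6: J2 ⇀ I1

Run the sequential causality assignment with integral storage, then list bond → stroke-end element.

β0 |TF1
β1 |J2
β2 |J3
β3 |J1
β4 |J1
β5 |Sf1
β6 |I1

#5 stroke→Sf1  (Sf1 fixes flow; stroke at Sf1)
#2 stroke→J3  (J3: last free bond brings effort in)
#3 stroke→J1  (prefer integral on C1)
#4 stroke→J1  (prefer integral on C2)
#0 stroke→TF1  (J1: last free bond brings flow in)
#1 stroke→J2  (through TF1, causality passes straight; one stroke at TF1)
#6 stroke→I1  (0-jn J2 has e-setter on 1)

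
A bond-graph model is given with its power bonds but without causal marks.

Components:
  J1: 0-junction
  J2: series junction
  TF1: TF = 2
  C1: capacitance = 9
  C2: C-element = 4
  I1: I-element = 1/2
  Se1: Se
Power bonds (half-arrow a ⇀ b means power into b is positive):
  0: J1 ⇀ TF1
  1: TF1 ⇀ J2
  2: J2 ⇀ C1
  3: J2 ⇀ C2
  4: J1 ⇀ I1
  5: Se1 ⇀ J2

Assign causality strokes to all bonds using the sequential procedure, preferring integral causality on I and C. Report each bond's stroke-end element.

β5 stroke at J2  (Se1: effort source, stroke at far end)
β2 stroke at J2  (C1: C, integral causality)
β3 stroke at J2  (C2: C, integral causality)
β1 stroke at TF1  (only one flow-in slot at J2)
β0 stroke at J1  (TF1 one-in-one-out from 1)
β4 stroke at I1  (J1: bond 0 brought effort, rest push out)

bond 0 stroke at J1
bond 1 stroke at TF1
bond 2 stroke at J2
bond 3 stroke at J2
bond 4 stroke at I1
bond 5 stroke at J2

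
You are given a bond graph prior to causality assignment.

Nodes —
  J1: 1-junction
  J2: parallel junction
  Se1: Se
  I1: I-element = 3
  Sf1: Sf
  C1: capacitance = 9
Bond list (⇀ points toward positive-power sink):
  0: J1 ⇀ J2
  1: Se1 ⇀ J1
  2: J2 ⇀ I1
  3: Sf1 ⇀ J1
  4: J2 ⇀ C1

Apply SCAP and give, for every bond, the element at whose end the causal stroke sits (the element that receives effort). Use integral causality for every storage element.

#0 →J1
#1 →J1
#2 →I1
#3 →Sf1
#4 →J2

#1 |J1  (source Se1 imposes e)
#3 |Sf1  (source Sf1 imposes f)
#0 |J1  (J1: bond 3 brought flow, rest push out)
#2 |I1  (prefer integral on I1)
#4 |J2  (J2 needs exactly one e-in)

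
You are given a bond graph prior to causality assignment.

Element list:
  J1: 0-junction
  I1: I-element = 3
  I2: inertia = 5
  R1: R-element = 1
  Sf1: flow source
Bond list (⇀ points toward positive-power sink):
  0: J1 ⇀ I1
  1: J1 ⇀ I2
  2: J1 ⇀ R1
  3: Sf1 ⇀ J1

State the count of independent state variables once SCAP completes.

2  (I1, I2 all integral)

b3 stroke at Sf1  (Sf1 fixes flow; stroke at Sf1)
b0 stroke at I1  (I1 outputs flow p/I1)
b1 stroke at I2  (I2 outputs flow p/I2)
b2 stroke at J1  (J1 needs exactly one e-in)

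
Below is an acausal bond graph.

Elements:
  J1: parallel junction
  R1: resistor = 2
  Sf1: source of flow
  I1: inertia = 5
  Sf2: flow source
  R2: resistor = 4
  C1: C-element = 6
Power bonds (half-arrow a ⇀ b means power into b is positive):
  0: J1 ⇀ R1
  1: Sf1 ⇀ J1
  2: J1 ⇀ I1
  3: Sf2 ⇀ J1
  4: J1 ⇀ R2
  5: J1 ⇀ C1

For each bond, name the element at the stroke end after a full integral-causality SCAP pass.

#1 →Sf1  (source Sf1 imposes f)
#3 →Sf2  (Sf2: flow source, stroke at near end)
#2 →I1  (I1 outputs flow p/I1)
#5 →J1  (C1: C, integral causality)
#0 →R1  (J1 effort already set via bond 5)
#4 →R2  (0-jn J1 has e-setter on 5)

β0 stroke→R1
β1 stroke→Sf1
β2 stroke→I1
β3 stroke→Sf2
β4 stroke→R2
β5 stroke→J1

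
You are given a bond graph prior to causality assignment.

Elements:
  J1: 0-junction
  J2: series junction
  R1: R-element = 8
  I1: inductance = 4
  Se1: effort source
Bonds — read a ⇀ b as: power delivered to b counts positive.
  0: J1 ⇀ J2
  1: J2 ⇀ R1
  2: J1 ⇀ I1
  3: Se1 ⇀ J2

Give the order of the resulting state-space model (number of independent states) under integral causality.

1  (I1 all integral)

#3 stroke at J2  (Se1 fixes effort; stroke away)
#2 stroke at I1  (prefer integral on I1)
#0 stroke at J1  (J1 needs exactly one e-in)
#1 stroke at J2  (1-jn J2 has f-setter on 0)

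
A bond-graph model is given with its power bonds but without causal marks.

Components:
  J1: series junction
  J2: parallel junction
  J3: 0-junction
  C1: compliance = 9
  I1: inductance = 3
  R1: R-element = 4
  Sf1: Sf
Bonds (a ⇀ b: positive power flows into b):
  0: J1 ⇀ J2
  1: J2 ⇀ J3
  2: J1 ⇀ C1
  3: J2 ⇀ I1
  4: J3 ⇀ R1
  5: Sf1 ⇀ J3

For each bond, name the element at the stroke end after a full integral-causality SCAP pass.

bond 5 |Sf1  (Sf1 (Sf) sets flow on bond)
bond 2 |J1  (prefer integral on C1)
bond 0 |J2  (closing 1-jn rule on J1)
bond 1 |J3  (J2 effort already set via bond 0)
bond 3 |I1  (0-jn J2 has e-setter on 0)
bond 4 |R1  (common-e at J3 fixed by 1)

#0 →J2
#1 →J3
#2 →J1
#3 →I1
#4 →R1
#5 →Sf1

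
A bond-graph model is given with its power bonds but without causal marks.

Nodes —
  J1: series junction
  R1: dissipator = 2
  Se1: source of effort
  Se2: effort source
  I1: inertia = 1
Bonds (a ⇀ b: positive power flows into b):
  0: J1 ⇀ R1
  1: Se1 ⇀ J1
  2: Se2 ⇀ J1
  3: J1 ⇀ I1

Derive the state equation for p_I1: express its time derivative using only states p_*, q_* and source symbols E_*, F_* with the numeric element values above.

bond 1 |J1  (Se1: effort source, stroke at far end)
bond 2 |J1  (Se2 (Se) sets effort on bond)
bond 3 |I1  (prefer integral on I1)
bond 0 |J1  (J1 flow already set via bond 3)

dp_I1/dt = E_Se1 + E_Se2 - 2*p_I1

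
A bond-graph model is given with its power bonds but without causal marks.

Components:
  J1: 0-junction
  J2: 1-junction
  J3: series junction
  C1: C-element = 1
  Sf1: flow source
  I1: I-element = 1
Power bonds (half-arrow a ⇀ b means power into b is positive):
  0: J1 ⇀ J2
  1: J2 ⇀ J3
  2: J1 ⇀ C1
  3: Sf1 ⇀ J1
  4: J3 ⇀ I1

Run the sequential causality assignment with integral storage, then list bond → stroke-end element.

β0 stroke at J2
β1 stroke at J3
β2 stroke at J1
β3 stroke at Sf1
β4 stroke at I1

b3 →Sf1  (Sf1 (Sf) sets flow on bond)
b2 →J1  (C1 integral (e out))
b0 →J2  (J1 effort already set via bond 2)
b1 →J3  (J2: last free bond brings flow in)
b4 →I1  (only one flow-in slot at J3)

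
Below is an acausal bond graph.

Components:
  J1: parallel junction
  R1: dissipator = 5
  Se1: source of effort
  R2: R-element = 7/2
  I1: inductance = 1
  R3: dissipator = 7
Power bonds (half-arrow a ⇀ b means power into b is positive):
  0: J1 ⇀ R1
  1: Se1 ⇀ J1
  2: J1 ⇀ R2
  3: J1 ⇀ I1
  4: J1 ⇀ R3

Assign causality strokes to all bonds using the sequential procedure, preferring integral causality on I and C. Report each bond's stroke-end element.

#0 |R1
#1 |J1
#2 |R2
#3 |I1
#4 |R3

bond 1 →J1  (Se1: effort source, stroke at far end)
bond 0 →R1  (0-jn J1 has e-setter on 1)
bond 2 →R2  (J1 effort already set via bond 1)
bond 3 →I1  (J1 effort already set via bond 1)
bond 4 →R3  (common-e at J1 fixed by 1)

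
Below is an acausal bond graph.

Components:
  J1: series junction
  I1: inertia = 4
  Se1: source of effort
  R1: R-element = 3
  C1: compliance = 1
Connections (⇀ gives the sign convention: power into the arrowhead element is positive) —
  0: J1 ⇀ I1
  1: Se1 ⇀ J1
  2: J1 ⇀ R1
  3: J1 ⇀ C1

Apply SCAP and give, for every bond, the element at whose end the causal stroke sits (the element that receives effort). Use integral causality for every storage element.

bond 0 stroke→I1
bond 1 stroke→J1
bond 2 stroke→J1
bond 3 stroke→J1

β1 →J1  (Se1 fixes effort; stroke away)
β0 →I1  (I1 integral (f out))
β2 →J1  (common-f at J1 fixed by 0)
β3 →J1  (common-f at J1 fixed by 0)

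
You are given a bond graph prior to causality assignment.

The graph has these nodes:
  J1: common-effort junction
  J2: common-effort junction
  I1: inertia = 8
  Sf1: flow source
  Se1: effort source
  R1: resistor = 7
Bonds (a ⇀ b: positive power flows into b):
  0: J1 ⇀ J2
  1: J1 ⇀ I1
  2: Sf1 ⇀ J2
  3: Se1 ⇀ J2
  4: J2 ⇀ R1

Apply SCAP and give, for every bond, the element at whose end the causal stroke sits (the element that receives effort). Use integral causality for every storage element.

#0 stroke→J1
#1 stroke→I1
#2 stroke→Sf1
#3 stroke→J2
#4 stroke→R1

b2 stroke at Sf1  (Sf1: flow source, stroke at near end)
b3 stroke at J2  (source Se1 imposes e)
b0 stroke at J1  (common-e at J2 fixed by 3)
b4 stroke at R1  (common-e at J2 fixed by 3)
b1 stroke at I1  (common-e at J1 fixed by 0)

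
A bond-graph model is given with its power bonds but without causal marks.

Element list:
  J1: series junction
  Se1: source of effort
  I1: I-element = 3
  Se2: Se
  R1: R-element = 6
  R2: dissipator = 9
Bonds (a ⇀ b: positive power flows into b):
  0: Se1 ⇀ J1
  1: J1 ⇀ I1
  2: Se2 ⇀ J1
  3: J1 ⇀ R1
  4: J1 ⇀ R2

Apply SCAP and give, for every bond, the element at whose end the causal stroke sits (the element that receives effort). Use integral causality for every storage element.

β0 →J1  (Se1: effort source, stroke at far end)
β2 →J1  (source Se2 imposes e)
β1 →I1  (prefer integral on I1)
β3 →J1  (J1 flow already set via bond 1)
β4 →J1  (1-jn J1 has f-setter on 1)

b0 |J1
b1 |I1
b2 |J1
b3 |J1
b4 |J1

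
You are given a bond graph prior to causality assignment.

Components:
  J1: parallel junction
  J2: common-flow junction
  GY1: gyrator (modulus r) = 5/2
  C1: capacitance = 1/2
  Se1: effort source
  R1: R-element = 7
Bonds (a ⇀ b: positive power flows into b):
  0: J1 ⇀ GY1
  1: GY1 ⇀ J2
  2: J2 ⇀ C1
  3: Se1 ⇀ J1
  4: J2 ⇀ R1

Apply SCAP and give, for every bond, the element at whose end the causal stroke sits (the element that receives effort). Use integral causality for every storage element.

#3 stroke→J1  (Se1 fixes effort; stroke away)
#0 stroke→GY1  (J1 effort already set via bond 3)
#1 stroke→GY1  (GY1: gyrator matches bond 0)
#2 stroke→J2  (common-f at J2 fixed by 1)
#4 stroke→J2  (J2: bond 1 brought flow, rest push out)

#0 |GY1
#1 |GY1
#2 |J2
#3 |J1
#4 |J2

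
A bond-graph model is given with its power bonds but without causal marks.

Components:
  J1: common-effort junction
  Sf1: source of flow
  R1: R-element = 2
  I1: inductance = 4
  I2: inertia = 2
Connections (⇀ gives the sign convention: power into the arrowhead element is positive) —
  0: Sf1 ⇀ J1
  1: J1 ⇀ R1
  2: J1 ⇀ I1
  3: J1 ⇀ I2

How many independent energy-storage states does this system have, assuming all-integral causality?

bond 0 stroke at Sf1  (source Sf1 imposes f)
bond 2 stroke at I1  (prefer integral on I1)
bond 3 stroke at I2  (I2: I, integral causality)
bond 1 stroke at J1  (closing 0-jn rule on J1)

2  (I1, I2 all integral)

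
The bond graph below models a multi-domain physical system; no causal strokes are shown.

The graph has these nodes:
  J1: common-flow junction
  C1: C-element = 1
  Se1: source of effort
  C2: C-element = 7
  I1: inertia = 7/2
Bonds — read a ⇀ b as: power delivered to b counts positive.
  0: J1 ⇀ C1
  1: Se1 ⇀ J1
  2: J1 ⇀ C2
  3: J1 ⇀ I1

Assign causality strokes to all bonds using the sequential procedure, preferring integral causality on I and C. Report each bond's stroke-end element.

#0 →J1
#1 →J1
#2 →J1
#3 →I1

bond 1 |J1  (source Se1 imposes e)
bond 0 |J1  (C1 outputs effort q/C1)
bond 2 |J1  (C2: C, integral causality)
bond 3 |I1  (J1 needs exactly one f-in)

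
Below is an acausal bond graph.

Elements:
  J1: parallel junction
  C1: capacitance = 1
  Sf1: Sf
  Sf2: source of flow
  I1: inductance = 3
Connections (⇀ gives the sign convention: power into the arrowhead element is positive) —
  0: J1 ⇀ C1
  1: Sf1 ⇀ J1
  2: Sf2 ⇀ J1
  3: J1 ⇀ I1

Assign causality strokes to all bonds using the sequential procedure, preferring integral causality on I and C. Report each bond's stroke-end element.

β1 →Sf1  (Sf1 fixes flow; stroke at Sf1)
β2 →Sf2  (Sf2 (Sf) sets flow on bond)
β0 →J1  (C1: C, integral causality)
β3 →I1  (common-e at J1 fixed by 0)

β0 |J1
β1 |Sf1
β2 |Sf2
β3 |I1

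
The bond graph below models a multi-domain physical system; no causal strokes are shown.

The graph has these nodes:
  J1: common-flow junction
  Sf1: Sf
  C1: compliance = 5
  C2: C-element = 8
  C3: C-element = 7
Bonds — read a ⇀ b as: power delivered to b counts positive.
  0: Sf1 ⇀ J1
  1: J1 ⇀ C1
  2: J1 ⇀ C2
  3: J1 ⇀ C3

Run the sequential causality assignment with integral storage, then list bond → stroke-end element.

bond 0 stroke→Sf1
bond 1 stroke→J1
bond 2 stroke→J1
bond 3 stroke→J1

#0 stroke→Sf1  (Sf1 fixes flow; stroke at Sf1)
#1 stroke→J1  (J1 flow already set via bond 0)
#2 stroke→J1  (J1: bond 0 brought flow, rest push out)
#3 stroke→J1  (1-jn J1 has f-setter on 0)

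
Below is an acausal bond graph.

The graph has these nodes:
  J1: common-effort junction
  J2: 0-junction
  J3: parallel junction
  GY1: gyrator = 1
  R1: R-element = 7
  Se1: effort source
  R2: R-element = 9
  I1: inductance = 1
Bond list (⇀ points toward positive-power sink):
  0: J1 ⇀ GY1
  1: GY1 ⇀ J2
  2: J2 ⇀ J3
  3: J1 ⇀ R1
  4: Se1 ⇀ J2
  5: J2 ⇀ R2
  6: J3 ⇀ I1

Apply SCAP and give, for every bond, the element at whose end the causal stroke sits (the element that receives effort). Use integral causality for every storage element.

#4 |J2  (Se1 fixes effort; stroke away)
#1 |GY1  (common-e at J2 fixed by 4)
#2 |J3  (J2 effort already set via bond 4)
#5 |R2  (J2 effort already set via bond 4)
#6 |I1  (common-e at J3 fixed by 2)
#0 |GY1  (through GY1, causality inverts; strokes same side of GY1)
#3 |J1  (J1 needs exactly one e-in)

bond 0 →GY1
bond 1 →GY1
bond 2 →J3
bond 3 →J1
bond 4 →J2
bond 5 →R2
bond 6 →I1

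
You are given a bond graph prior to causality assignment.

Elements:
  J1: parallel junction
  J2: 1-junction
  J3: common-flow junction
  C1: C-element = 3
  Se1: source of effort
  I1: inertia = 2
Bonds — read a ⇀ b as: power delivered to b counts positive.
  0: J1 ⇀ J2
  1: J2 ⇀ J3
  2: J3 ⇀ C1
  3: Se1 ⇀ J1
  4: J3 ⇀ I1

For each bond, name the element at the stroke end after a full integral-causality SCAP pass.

#0 |J2
#1 |J3
#2 |J3
#3 |J1
#4 |I1

bond 3 stroke→J1  (source Se1 imposes e)
bond 0 stroke→J2  (0-jn J1 has e-setter on 3)
bond 1 stroke→J3  (closing 1-jn rule on J2)
bond 2 stroke→J3  (C1: C, integral causality)
bond 4 stroke→I1  (closing 1-jn rule on J3)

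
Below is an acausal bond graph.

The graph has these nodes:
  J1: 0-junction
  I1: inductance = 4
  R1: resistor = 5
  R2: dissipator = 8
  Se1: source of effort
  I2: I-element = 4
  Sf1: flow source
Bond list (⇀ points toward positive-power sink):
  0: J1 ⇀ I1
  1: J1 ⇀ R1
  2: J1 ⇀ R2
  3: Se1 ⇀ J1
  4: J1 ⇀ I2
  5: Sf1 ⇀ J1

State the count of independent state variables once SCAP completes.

#3 |J1  (Se1 fixes effort; stroke away)
#5 |Sf1  (source Sf1 imposes f)
#0 |I1  (J1: bond 3 brought effort, rest push out)
#1 |R1  (J1 effort already set via bond 3)
#2 |R2  (J1 effort already set via bond 3)
#4 |I2  (J1 effort already set via bond 3)

2  (I1, I2 all integral)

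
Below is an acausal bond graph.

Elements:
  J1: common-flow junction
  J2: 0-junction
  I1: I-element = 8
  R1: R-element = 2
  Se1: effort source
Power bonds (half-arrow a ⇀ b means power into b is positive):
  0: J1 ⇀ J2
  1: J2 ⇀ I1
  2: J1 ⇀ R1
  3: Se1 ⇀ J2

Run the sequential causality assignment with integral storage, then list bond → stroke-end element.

b3 stroke at J2  (Se1: effort source, stroke at far end)
b0 stroke at J1  (J2: bond 3 brought effort, rest push out)
b1 stroke at I1  (J2 effort already set via bond 3)
b2 stroke at R1  (closing 1-jn rule on J1)

b0 |J1
b1 |I1
b2 |R1
b3 |J2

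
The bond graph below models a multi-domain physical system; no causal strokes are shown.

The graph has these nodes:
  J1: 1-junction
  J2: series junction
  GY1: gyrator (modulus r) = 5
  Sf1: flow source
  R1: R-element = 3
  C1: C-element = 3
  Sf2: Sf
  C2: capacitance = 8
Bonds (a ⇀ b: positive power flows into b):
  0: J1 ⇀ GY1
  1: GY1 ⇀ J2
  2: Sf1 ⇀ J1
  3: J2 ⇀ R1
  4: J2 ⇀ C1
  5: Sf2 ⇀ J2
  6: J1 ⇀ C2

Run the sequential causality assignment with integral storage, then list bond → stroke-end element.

bond 2 |Sf1  (Sf1: flow source, stroke at near end)
bond 5 |Sf2  (Sf2 (Sf) sets flow on bond)
bond 0 |J1  (common-f at J1 fixed by 2)
bond 6 |J1  (common-f at J1 fixed by 2)
bond 1 |J2  (common-f at J2 fixed by 5)
bond 3 |J2  (common-f at J2 fixed by 5)
bond 4 |J2  (common-f at J2 fixed by 5)

β0 |J1
β1 |J2
β2 |Sf1
β3 |J2
β4 |J2
β5 |Sf2
β6 |J1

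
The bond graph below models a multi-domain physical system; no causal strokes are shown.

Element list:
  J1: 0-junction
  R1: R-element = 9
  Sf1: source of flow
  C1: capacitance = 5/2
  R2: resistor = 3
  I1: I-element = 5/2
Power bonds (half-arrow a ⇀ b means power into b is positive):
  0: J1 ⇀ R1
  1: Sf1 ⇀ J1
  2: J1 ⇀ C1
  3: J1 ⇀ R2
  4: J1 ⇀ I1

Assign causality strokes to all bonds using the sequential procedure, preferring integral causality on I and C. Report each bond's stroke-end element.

bond 1 →Sf1  (Sf1 fixes flow; stroke at Sf1)
bond 2 →J1  (C1 integral (e out))
bond 0 →R1  (J1: bond 2 brought effort, rest push out)
bond 3 →R2  (0-jn J1 has e-setter on 2)
bond 4 →I1  (J1 effort already set via bond 2)

β0 →R1
β1 →Sf1
β2 →J1
β3 →R2
β4 →I1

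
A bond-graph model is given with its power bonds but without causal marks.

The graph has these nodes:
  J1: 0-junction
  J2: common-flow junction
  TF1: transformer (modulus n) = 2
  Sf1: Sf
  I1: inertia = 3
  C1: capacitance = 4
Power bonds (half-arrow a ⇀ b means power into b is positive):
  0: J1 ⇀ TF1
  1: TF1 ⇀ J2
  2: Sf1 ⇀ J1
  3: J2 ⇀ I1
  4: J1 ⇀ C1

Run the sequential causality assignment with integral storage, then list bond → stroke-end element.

#0 |TF1
#1 |J2
#2 |Sf1
#3 |I1
#4 |J1

bond 2 →Sf1  (Sf1 fixes flow; stroke at Sf1)
bond 3 →I1  (I1: I, integral causality)
bond 1 →J2  (J2: bond 3 brought flow, rest push out)
bond 0 →TF1  (TF1 one-in-one-out from 1)
bond 4 →J1  (only one effort-in slot at J1)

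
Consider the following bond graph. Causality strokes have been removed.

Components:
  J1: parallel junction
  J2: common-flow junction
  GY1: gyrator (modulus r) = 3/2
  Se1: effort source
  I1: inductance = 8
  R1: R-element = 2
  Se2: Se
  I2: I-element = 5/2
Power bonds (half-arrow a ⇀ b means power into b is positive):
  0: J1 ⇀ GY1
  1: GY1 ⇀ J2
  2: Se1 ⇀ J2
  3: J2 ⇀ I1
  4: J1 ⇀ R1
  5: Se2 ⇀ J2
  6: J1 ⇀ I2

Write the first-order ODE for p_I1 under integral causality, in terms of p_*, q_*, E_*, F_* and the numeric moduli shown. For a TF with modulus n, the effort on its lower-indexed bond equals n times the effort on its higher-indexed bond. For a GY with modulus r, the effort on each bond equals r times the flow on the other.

β2 stroke→J2  (Se1 fixes effort; stroke away)
β5 stroke→J2  (Se2: effort source, stroke at far end)
β3 stroke→I1  (I1: I, integral causality)
β1 stroke→J2  (J2: bond 3 brought flow, rest push out)
β0 stroke→J1  (GY1: gyrator matches bond 1)
β4 stroke→R1  (common-e at J1 fixed by 0)
β6 stroke→I2  (0-jn J1 has e-setter on 0)

dp_I1/dt = E_Se1 + E_Se2 - 9*p_I1/64 - 3*p_I2/5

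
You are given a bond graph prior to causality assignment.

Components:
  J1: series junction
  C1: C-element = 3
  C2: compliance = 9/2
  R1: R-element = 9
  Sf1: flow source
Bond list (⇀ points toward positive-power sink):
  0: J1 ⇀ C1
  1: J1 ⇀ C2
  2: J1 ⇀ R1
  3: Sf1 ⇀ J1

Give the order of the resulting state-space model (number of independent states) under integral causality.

2  (C1, C2 all integral)

#3 stroke→Sf1  (Sf1: flow source, stroke at near end)
#0 stroke→J1  (J1 flow already set via bond 3)
#1 stroke→J1  (J1: bond 3 brought flow, rest push out)
#2 stroke→J1  (J1 flow already set via bond 3)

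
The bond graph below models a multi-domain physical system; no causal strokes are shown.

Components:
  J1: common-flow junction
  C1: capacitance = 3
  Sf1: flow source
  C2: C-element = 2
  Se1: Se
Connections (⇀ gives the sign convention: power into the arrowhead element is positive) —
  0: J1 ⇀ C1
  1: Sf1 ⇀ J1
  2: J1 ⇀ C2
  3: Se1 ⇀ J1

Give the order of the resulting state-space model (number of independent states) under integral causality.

β1 →Sf1  (Sf1: flow source, stroke at near end)
β3 →J1  (Se1: effort source, stroke at far end)
β0 →J1  (J1 flow already set via bond 1)
β2 →J1  (J1 flow already set via bond 1)

2  (C1, C2 all integral)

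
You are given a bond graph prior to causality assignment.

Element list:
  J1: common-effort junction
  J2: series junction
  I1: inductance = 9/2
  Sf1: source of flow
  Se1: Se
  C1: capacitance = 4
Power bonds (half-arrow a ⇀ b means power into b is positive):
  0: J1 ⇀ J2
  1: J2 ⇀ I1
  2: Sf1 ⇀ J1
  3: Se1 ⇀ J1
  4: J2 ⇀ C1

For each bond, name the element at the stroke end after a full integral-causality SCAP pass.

bond 0 stroke→J2
bond 1 stroke→I1
bond 2 stroke→Sf1
bond 3 stroke→J1
bond 4 stroke→J2

β2 →Sf1  (Sf1: flow source, stroke at near end)
β3 →J1  (Se1: effort source, stroke at far end)
β0 →J2  (J1 effort already set via bond 3)
β1 →I1  (prefer integral on I1)
β4 →J2  (J2: bond 1 brought flow, rest push out)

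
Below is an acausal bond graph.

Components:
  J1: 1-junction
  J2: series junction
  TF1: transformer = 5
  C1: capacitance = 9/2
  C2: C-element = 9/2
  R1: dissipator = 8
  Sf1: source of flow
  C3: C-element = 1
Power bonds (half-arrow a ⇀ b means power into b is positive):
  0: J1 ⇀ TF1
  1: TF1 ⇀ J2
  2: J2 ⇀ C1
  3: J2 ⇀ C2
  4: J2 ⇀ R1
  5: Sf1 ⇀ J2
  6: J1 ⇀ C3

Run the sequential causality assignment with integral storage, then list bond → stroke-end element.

#5 |Sf1  (Sf1 fixes flow; stroke at Sf1)
#1 |J2  (1-jn J2 has f-setter on 5)
#2 |J2  (common-f at J2 fixed by 5)
#3 |J2  (common-f at J2 fixed by 5)
#4 |J2  (1-jn J2 has f-setter on 5)
#0 |TF1  (TF TF1: opposite of bond 1)
#6 |J1  (1-jn J1 has f-setter on 0)

β0 stroke at TF1
β1 stroke at J2
β2 stroke at J2
β3 stroke at J2
β4 stroke at J2
β5 stroke at Sf1
β6 stroke at J1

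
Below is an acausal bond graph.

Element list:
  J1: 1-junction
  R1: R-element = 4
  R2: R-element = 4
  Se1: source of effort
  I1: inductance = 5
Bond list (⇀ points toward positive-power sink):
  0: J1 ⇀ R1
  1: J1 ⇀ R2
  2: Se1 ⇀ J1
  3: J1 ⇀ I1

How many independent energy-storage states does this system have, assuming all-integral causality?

β2 stroke→J1  (Se1 fixes effort; stroke away)
β3 stroke→I1  (I1: I, integral causality)
β0 stroke→J1  (1-jn J1 has f-setter on 3)
β1 stroke→J1  (J1 flow already set via bond 3)

1  (I1 all integral)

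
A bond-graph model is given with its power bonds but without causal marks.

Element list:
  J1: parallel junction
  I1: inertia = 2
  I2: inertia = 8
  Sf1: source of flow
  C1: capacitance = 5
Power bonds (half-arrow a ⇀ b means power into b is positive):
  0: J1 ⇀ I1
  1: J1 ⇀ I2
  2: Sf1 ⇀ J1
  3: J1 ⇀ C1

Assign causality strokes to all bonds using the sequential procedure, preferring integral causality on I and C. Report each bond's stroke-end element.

bond 2 stroke at Sf1  (Sf1: flow source, stroke at near end)
bond 0 stroke at I1  (I1 integral (f out))
bond 1 stroke at I2  (I2 outputs flow p/I2)
bond 3 stroke at J1  (J1: last free bond brings effort in)

β0 |I1
β1 |I2
β2 |Sf1
β3 |J1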